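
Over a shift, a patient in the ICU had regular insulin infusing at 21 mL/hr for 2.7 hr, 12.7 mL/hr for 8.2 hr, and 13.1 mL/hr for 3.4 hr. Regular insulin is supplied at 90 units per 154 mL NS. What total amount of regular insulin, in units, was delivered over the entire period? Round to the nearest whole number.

120 units

Concentration = 90 units ÷ 154 mL = 0.5844156 units/mL
Stage 1: 21 mL/hr × 2.7 hr = 56.7 mL → 56.7 mL × 0.5844156 units/mL = 33.13636 units
Stage 2: 12.7 mL/hr × 8.2 hr = 104.14 mL → 104.14 mL × 0.5844156 units/mL = 60.86104 units
Stage 3: 13.1 mL/hr × 3.4 hr = 44.54 mL → 44.54 mL × 0.5844156 units/mL = 26.02987 units
Total = 33.13636 + 60.86104 + 26.02987 = 120.0273 units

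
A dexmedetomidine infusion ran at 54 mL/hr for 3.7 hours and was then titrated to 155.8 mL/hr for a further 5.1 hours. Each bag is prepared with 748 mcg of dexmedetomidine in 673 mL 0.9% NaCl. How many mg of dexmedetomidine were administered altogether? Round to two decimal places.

1.11 mg

Concentration = 748 mcg ÷ 673 mL = 1.111441 mcg/mL
Stage 1: 54 mL/hr × 3.7 hr = 199.8 mL → 199.8 mL × 1.111441 mcg/mL = 222.066 mcg
Stage 2: 155.8 mL/hr × 5.1 hr = 794.58 mL → 794.58 mL × 1.111441 mcg/mL = 883.129 mcg
Total = 222.066 + 883.129 = 1105.195 mcg = 1.105195 mg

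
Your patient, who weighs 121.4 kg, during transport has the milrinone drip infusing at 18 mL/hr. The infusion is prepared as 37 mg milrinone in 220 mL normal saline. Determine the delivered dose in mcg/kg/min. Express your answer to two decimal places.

0.42 mcg/kg/min

Concentration = 37 mg ÷ 220 mL = 0.1681818 mg/mL = 168.1818 mcg/mL
Drug rate = 18 mL/hr × 168.1818 mcg/mL = 3027.273 mcg/hr
3027.273 mcg/hr ÷ 60 min/hr = 50.45455 mcg/min
50.45455 mcg/min ÷ 121.4 kg = 0.4156058 mcg/kg/min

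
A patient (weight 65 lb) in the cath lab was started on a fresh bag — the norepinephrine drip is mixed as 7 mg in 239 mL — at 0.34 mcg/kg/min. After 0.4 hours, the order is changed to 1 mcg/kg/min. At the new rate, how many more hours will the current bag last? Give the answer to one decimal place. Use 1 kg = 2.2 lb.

Initial rate:
Weight = 65 lb ÷ 2.2 lb/kg = 29.54545 kg
Dose = 0.34 mcg/kg/min × 29.54545 kg = 10.04545 mcg/min
10.04545 mcg/min × 60 min/hr = 602.7273 mcg/hr
Concentration = 7 mg ÷ 239 mL = 0.0292887 mg/mL = 29.2887 mcg/mL
Rate = 602.7273 mcg/hr ÷ 29.2887 mcg/mL = 20.57883 mL/hr
Volume infused so far = 20.57883 mL/hr × 0.4 hr = 8.231532 mL
Volume remaining = 239 − 8.231532 = 230.7685 mL
New rate:
Dose = 1 mcg/kg/min × 29.54545 kg = 29.54545 mcg/min
29.54545 mcg/min × 60 min/hr = 1772.727 mcg/hr
Rate = 1772.727 mcg/hr ÷ 29.2887 mcg/mL = 60.52597 mL/hr
Time remaining = 230.7685 mL ÷ 60.52597 mL/hr = 3.812718 hr

3.8 hours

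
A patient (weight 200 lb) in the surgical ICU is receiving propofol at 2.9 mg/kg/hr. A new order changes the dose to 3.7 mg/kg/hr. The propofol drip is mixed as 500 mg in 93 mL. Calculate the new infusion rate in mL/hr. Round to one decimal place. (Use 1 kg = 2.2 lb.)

Weight = 200 lb ÷ 2.2 lb/kg = 90.90909 kg
Dose = 3.7 mg/kg/hr × 90.90909 kg = 336.3636 mg/hr
Concentration = 500 mg ÷ 93 mL = 5.376344 mg/mL
Rate = 336.3636 mg/hr ÷ 5.376344 mg/mL = 62.56364 mL/hr

62.6 mL/hr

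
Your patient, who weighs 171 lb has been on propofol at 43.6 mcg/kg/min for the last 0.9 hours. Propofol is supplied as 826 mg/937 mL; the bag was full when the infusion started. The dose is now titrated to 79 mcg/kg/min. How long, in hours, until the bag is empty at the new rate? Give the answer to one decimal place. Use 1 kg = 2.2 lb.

1.7 hours

Initial rate:
Weight = 171 lb ÷ 2.2 lb/kg = 77.72727 kg
Dose = 43.6 mcg/kg/min × 77.72727 kg = 3388.909 mcg/min
3388.909 mcg/min × 60 min/hr = 203334.5 mcg/hr
Concentration = 826 mg ÷ 937 mL = 0.8815368 mg/mL = 881.5368 mcg/mL
Rate = 203334.5 mcg/hr ÷ 881.5368 mcg/mL = 230.6592 mL/hr
Volume infused so far = 230.6592 mL/hr × 0.9 hr = 207.5932 mL
Volume remaining = 937 − 207.5932 = 729.4068 mL
New rate:
Dose = 79 mcg/kg/min × 77.72727 kg = 6140.455 mcg/min
6140.455 mcg/min × 60 min/hr = 368427.3 mcg/hr
Rate = 368427.3 mcg/hr ÷ 881.5368 mcg/mL = 417.9375 mL/hr
Time remaining = 729.4068 mL ÷ 417.9375 mL/hr = 1.745253 hr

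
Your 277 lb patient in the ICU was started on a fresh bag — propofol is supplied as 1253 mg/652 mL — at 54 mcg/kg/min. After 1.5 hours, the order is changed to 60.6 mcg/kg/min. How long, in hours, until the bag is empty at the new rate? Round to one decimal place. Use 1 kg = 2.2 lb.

1.4 hours

Initial rate:
Weight = 277 lb ÷ 2.2 lb/kg = 125.9091 kg
Dose = 54 mcg/kg/min × 125.9091 kg = 6799.091 mcg/min
6799.091 mcg/min × 60 min/hr = 407945.5 mcg/hr
Concentration = 1253 mg ÷ 652 mL = 1.921779 mg/mL = 1921.779 mcg/mL
Rate = 407945.5 mcg/hr ÷ 1921.779 mcg/mL = 212.2749 mL/hr
Volume infused so far = 212.2749 mL/hr × 1.5 hr = 318.4123 mL
Volume remaining = 652 − 318.4123 = 333.5877 mL
New rate:
Dose = 60.6 mcg/kg/min × 125.9091 kg = 7630.091 mcg/min
7630.091 mcg/min × 60 min/hr = 457805.5 mcg/hr
Rate = 457805.5 mcg/hr ÷ 1921.779 mcg/mL = 238.2196 mL/hr
Time remaining = 333.5877 mL ÷ 238.2196 mL/hr = 1.400337 hr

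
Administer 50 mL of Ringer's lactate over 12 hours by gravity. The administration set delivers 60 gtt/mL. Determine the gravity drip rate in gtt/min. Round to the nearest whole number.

50 mL ÷ (12 hr × 60 = 720 min) = 0.06944444 mL/min
0.06944444 mL/min × 60 gtt/mL = 4.166667 gtt/min

4 gtt/min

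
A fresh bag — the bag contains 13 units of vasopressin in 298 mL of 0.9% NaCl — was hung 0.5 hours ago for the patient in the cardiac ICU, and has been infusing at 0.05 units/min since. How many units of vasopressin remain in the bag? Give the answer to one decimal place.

11.5 units

0.05 units/min × 60 min/hr = 3 units/hr
Concentration = 13 units ÷ 298 mL = 0.04362416 units/mL
Rate = 3 units/hr ÷ 0.04362416 units/mL = 68.76923 mL/hr
Volume infused = 68.76923 mL/hr × 0.5 hr = 34.38462 mL
Volume remaining = 298 − 34.38462 = 263.6154 mL
Drug remaining = 263.6154 mL × 0.04362416 units/mL = 11.5 units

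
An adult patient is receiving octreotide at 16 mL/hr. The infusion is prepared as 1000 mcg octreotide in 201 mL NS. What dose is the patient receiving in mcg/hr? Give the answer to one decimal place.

79.6 mcg/hr

Concentration = 1000 mcg ÷ 201 mL = 4.975124 mcg/mL
Drug rate = 16 mL/hr × 4.975124 mcg/mL = 79.60199 mcg/hr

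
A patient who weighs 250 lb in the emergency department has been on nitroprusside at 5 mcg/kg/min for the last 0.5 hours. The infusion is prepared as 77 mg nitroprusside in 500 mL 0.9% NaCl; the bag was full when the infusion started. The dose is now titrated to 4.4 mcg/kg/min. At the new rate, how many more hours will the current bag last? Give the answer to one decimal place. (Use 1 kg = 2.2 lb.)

2.0 hours

Initial rate:
Weight = 250 lb ÷ 2.2 lb/kg = 113.6364 kg
Dose = 5 mcg/kg/min × 113.6364 kg = 568.1818 mcg/min
568.1818 mcg/min × 60 min/hr = 34090.91 mcg/hr
Concentration = 77 mg ÷ 500 mL = 0.154 mg/mL = 154 mcg/mL
Rate = 34090.91 mcg/hr ÷ 154 mcg/mL = 221.3695 mL/hr
Volume infused so far = 221.3695 mL/hr × 0.5 hr = 110.6848 mL
Volume remaining = 500 − 110.6848 = 389.3152 mL
New rate:
Dose = 4.4 mcg/kg/min × 113.6364 kg = 500 mcg/min
500 mcg/min × 60 min/hr = 30000 mcg/hr
Rate = 30000 mcg/hr ÷ 154 mcg/mL = 194.8052 mL/hr
Time remaining = 389.3152 mL ÷ 194.8052 mL/hr = 1.998485 hr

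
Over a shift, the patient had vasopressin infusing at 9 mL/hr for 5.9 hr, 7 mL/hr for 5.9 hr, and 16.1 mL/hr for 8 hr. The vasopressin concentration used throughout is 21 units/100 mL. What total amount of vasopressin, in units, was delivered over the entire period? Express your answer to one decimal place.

Concentration = 21 units ÷ 100 mL = 0.21 units/mL
Stage 1: 9 mL/hr × 5.9 hr = 53.1 mL → 53.1 mL × 0.21 units/mL = 11.151 units
Stage 2: 7 mL/hr × 5.9 hr = 41.3 mL → 41.3 mL × 0.21 units/mL = 8.673 units
Stage 3: 16.1 mL/hr × 8 hr = 128.8 mL → 128.8 mL × 0.21 units/mL = 27.048 units
Total = 11.151 + 8.673 + 27.048 = 46.872 units

46.9 units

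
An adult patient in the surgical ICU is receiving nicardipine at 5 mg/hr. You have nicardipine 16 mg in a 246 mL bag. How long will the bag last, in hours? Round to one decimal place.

3.2 hours

Concentration = 16 mg ÷ 246 mL = 0.06504065 mg/mL
Rate = 5 mg/hr ÷ 0.06504065 mg/mL = 76.875 mL/hr
Duration = 246 mL ÷ 76.875 mL/hr = 3.2 hr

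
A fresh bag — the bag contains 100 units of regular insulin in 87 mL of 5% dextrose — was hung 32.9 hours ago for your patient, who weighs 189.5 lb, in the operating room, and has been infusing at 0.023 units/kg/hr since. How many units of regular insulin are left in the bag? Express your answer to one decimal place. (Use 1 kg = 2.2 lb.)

34.8 units

Weight = 189.5 lb ÷ 2.2 lb/kg = 86.13636 kg
Dose = 0.023 units/kg/hr × 86.13636 kg = 1.981136 units/hr
Concentration = 100 units ÷ 87 mL = 1.149425 units/mL
Rate = 1.981136 units/hr ÷ 1.149425 units/mL = 1.723589 mL/hr
Volume infused = 1.723589 mL/hr × 32.9 hr = 56.70607 mL
Volume remaining = 87 − 56.70607 = 30.29393 mL
Drug remaining = 30.29393 mL × 1.149425 units/mL = 34.82061 units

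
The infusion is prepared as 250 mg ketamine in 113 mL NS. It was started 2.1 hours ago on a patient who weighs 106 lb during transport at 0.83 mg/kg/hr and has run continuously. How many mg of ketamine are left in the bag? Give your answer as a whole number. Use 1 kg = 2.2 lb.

Weight = 106 lb ÷ 2.2 lb/kg = 48.18182 kg
Dose = 0.83 mg/kg/hr × 48.18182 kg = 39.99091 mg/hr
Concentration = 250 mg ÷ 113 mL = 2.212389 mg/mL
Rate = 39.99091 mg/hr ÷ 2.212389 mg/mL = 18.07589 mL/hr
Volume infused = 18.07589 mL/hr × 2.1 hr = 37.95937 mL
Volume remaining = 113 − 37.95937 = 75.04063 mL
Drug remaining = 75.04063 mL × 2.212389 mg/mL = 166.0191 mg

166 mg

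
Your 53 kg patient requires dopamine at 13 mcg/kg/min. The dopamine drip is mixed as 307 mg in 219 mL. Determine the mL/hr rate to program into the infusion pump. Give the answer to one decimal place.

29.5 mL/hr

Dose = 13 mcg/kg/min × 53 kg = 689 mcg/min
689 mcg/min × 60 min/hr = 41340 mcg/hr
Concentration = 307 mg ÷ 219 mL = 1.401826 mg/mL = 1401.826 mcg/mL
Rate = 41340 mcg/hr ÷ 1401.826 mcg/mL = 29.4901 mL/hr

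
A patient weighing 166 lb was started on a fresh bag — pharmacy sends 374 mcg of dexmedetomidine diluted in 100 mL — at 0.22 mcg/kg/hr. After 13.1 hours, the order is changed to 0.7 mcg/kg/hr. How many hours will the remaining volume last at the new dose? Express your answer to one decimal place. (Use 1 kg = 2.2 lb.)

3.0 hours

Initial rate:
Weight = 166 lb ÷ 2.2 lb/kg = 75.45455 kg
Dose = 0.22 mcg/kg/hr × 75.45455 kg = 16.6 mcg/hr
Concentration = 374 mcg ÷ 100 mL = 3.74 mcg/mL
Rate = 16.6 mcg/hr ÷ 3.74 mcg/mL = 4.438503 mL/hr
Volume infused so far = 4.438503 mL/hr × 13.1 hr = 58.14439 mL
Volume remaining = 100 − 58.14439 = 41.85561 mL
New rate:
Dose = 0.7 mcg/kg/hr × 75.45455 kg = 52.81818 mcg/hr
Rate = 52.81818 mcg/hr ÷ 3.74 mcg/mL = 14.12251 mL/hr
Time remaining = 41.85561 mL ÷ 14.12251 mL/hr = 2.963752 hr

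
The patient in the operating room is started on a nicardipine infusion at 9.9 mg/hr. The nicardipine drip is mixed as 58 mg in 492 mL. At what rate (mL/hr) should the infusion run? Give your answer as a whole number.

Concentration = 58 mg ÷ 492 mL = 0.1178862 mg/mL
Rate = 9.9 mg/hr ÷ 0.1178862 mg/mL = 83.97931 mL/hr

84 mL/hr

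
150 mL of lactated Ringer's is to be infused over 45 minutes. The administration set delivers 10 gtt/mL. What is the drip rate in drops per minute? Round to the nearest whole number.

33 gtt/min

150 mL ÷ (45 min) = 3.333333 mL/min
3.333333 mL/min × 10 gtt/mL = 33.33333 gtt/min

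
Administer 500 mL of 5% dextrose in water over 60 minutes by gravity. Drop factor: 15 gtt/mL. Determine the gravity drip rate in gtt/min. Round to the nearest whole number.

125 gtt/min

500 mL ÷ (60 min) = 8.333333 mL/min
8.333333 mL/min × 15 gtt/mL = 125 gtt/min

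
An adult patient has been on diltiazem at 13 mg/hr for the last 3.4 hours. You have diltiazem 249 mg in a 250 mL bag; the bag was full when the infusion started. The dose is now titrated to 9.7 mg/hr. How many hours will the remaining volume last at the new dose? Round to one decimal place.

Initial rate:
Concentration = 249 mg ÷ 250 mL = 0.996 mg/mL
Rate = 13 mg/hr ÷ 0.996 mg/mL = 13.05221 mL/hr
Volume infused so far = 13.05221 mL/hr × 3.4 hr = 44.37751 mL
Volume remaining = 250 − 44.37751 = 205.6225 mL
New rate:
Rate = 9.7 mg/hr ÷ 0.996 mg/mL = 9.738956 mL/hr
Time remaining = 205.6225 mL ÷ 9.738956 mL/hr = 21.1134 hr

21.1 hours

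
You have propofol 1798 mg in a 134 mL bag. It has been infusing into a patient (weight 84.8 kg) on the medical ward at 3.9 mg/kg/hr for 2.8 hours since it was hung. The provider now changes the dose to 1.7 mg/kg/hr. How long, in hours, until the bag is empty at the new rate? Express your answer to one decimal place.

6.0 hours

Initial rate:
Dose = 3.9 mg/kg/hr × 84.8 kg = 330.72 mg/hr
Concentration = 1798 mg ÷ 134 mL = 13.41791 mg/mL
Rate = 330.72 mg/hr ÷ 13.41791 mg/mL = 24.64765 mL/hr
Volume infused so far = 24.64765 mL/hr × 2.8 hr = 69.01343 mL
Volume remaining = 134 − 69.01343 = 64.98657 mL
New rate:
Dose = 1.7 mg/kg/hr × 84.8 kg = 144.16 mg/hr
Rate = 144.16 mg/hr ÷ 13.41791 mg/mL = 10.74385 mL/hr
Time remaining = 64.98657 mL ÷ 10.74385 mL/hr = 6.048724 hr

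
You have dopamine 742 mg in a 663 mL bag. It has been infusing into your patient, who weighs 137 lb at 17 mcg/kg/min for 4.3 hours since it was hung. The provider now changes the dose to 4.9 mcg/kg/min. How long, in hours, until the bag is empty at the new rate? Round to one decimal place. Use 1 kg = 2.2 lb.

Initial rate:
Weight = 137 lb ÷ 2.2 lb/kg = 62.27273 kg
Dose = 17 mcg/kg/min × 62.27273 kg = 1058.636 mcg/min
1058.636 mcg/min × 60 min/hr = 63518.18 mcg/hr
Concentration = 742 mg ÷ 663 mL = 1.119155 mg/mL = 1119.155 mcg/mL
Rate = 63518.18 mcg/hr ÷ 1119.155 mcg/mL = 56.75546 mL/hr
Volume infused so far = 56.75546 mL/hr × 4.3 hr = 244.0485 mL
Volume remaining = 663 − 244.0485 = 418.9515 mL
New rate:
Dose = 4.9 mcg/kg/min × 62.27273 kg = 305.1364 mcg/min
305.1364 mcg/min × 60 min/hr = 18308.18 mcg/hr
Rate = 18308.18 mcg/hr ÷ 1119.155 mcg/mL = 16.35893 mL/hr
Time remaining = 418.9515 mL ÷ 16.35893 mL/hr = 25.60996 hr

25.6 hours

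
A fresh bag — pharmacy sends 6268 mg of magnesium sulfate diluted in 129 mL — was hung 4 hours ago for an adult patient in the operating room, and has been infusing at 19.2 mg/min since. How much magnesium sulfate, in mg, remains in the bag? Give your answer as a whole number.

19.2 mg/min × 60 min/hr = 1152 mg/hr
Concentration = 6268 mg ÷ 129 mL = 48.58915 mg/mL
Rate = 1152 mg/hr ÷ 48.58915 mg/mL = 23.709 mL/hr
Volume infused = 23.709 mL/hr × 4 hr = 94.83599 mL
Volume remaining = 129 − 94.83599 = 34.16401 mL
Drug remaining = 34.16401 mL × 48.58915 mg/mL = 1660 mg

1660 mg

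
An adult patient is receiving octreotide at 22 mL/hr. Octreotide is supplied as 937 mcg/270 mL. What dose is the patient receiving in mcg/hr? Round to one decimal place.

76.3 mcg/hr

Concentration = 937 mcg ÷ 270 mL = 3.47037 mcg/mL
Drug rate = 22 mL/hr × 3.47037 mcg/mL = 76.34815 mcg/hr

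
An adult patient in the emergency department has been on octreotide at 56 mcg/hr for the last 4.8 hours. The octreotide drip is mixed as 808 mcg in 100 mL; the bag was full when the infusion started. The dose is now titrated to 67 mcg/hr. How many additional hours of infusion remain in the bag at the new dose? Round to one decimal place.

Initial rate:
Concentration = 808 mcg ÷ 100 mL = 8.08 mcg/mL
Rate = 56 mcg/hr ÷ 8.08 mcg/mL = 6.930693 mL/hr
Volume infused so far = 6.930693 mL/hr × 4.8 hr = 33.26733 mL
Volume remaining = 100 − 33.26733 = 66.73267 mL
New rate:
Rate = 67 mcg/hr ÷ 8.08 mcg/mL = 8.292079 mL/hr
Time remaining = 66.73267 mL ÷ 8.292079 mL/hr = 8.047761 hr

8.0 hours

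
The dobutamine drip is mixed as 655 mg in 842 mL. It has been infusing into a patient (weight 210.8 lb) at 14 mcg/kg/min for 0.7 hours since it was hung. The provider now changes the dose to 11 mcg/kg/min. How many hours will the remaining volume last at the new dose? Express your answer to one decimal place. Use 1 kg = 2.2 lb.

9.5 hours

Initial rate:
Weight = 210.8 lb ÷ 2.2 lb/kg = 95.81818 kg
Dose = 14 mcg/kg/min × 95.81818 kg = 1341.455 mcg/min
1341.455 mcg/min × 60 min/hr = 80487.27 mcg/hr
Concentration = 655 mg ÷ 842 mL = 0.7779097 mg/mL = 777.9097 mcg/mL
Rate = 80487.27 mcg/hr ÷ 777.9097 mcg/mL = 103.4661 mL/hr
Volume infused so far = 103.4661 mL/hr × 0.7 hr = 72.42626 mL
Volume remaining = 842 − 72.42626 = 769.5737 mL
New rate:
Dose = 11 mcg/kg/min × 95.81818 kg = 1054 mcg/min
1054 mcg/min × 60 min/hr = 63240 mcg/hr
Rate = 63240 mcg/hr ÷ 777.9097 mcg/mL = 81.29478 mL/hr
Time remaining = 769.5737 mL ÷ 81.29478 mL/hr = 9.46646 hr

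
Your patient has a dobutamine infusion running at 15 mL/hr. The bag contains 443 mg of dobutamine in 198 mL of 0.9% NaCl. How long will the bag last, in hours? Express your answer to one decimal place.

13.2 hours

Duration = 198 mL ÷ 15 mL/hr = 13.2 hr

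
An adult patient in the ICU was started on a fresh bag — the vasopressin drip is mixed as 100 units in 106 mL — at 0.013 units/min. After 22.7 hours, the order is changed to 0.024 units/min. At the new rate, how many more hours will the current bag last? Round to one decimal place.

Initial rate:
0.013 units/min × 60 min/hr = 0.78 units/hr
Concentration = 100 units ÷ 106 mL = 0.9433962 units/mL
Rate = 0.78 units/hr ÷ 0.9433962 units/mL = 0.8268 mL/hr
Volume infused so far = 0.8268 mL/hr × 22.7 hr = 18.76836 mL
Volume remaining = 106 − 18.76836 = 87.23164 mL
New rate:
0.024 units/min × 60 min/hr = 1.44 units/hr
Rate = 1.44 units/hr ÷ 0.9433962 units/mL = 1.5264 mL/hr
Time remaining = 87.23164 mL ÷ 1.5264 mL/hr = 57.14861 hr

57.1 hours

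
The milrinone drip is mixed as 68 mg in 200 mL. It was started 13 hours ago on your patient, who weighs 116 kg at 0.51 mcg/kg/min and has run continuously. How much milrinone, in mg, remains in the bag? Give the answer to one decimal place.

Dose = 0.51 mcg/kg/min × 116 kg = 59.16 mcg/min
59.16 mcg/min × 60 min/hr = 3549.6 mcg/hr
Concentration = 68 mg ÷ 200 mL = 0.34 mg/mL = 340 mcg/mL
Rate = 3549.6 mcg/hr ÷ 340 mcg/mL = 10.44 mL/hr
Volume infused = 10.44 mL/hr × 13 hr = 135.72 mL
Volume remaining = 200 − 135.72 = 64.28 mL
Drug remaining = 64.28 mL × 340 mcg/mL = 21855.2 mcg = 21.8552 mg

21.9 mg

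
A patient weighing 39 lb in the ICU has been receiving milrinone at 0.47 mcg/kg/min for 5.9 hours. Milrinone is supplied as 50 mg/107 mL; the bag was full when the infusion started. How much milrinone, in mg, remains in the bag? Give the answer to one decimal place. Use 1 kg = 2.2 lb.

Weight = 39 lb ÷ 2.2 lb/kg = 17.72727 kg
Dose = 0.47 mcg/kg/min × 17.72727 kg = 8.331818 mcg/min
8.331818 mcg/min × 60 min/hr = 499.9091 mcg/hr
Concentration = 50 mg ÷ 107 mL = 0.4672897 mg/mL = 467.2897 mcg/mL
Rate = 499.9091 mcg/hr ÷ 467.2897 mcg/mL = 1.069805 mL/hr
Volume infused = 1.069805 mL/hr × 5.9 hr = 6.311852 mL
Volume remaining = 107 − 6.311852 = 100.6881 mL
Drug remaining = 100.6881 mL × 467.2897 mcg/mL = 47050.54 mcg = 47.05054 mg

47.1 mg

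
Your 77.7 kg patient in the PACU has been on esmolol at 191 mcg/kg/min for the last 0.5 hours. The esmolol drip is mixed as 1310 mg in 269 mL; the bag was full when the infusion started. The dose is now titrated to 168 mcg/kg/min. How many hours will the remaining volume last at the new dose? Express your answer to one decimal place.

1.1 hours

Initial rate:
Dose = 191 mcg/kg/min × 77.7 kg = 14840.7 mcg/min
14840.7 mcg/min × 60 min/hr = 890442 mcg/hr
Concentration = 1310 mg ÷ 269 mL = 4.869888 mg/mL = 4869.888 mcg/mL
Rate = 890442 mcg/hr ÷ 4869.888 mcg/mL = 182.8465 mL/hr
Volume infused so far = 182.8465 mL/hr × 0.5 hr = 91.42324 mL
Volume remaining = 269 − 91.42324 = 177.5768 mL
New rate:
Dose = 168 mcg/kg/min × 77.7 kg = 13053.6 mcg/min
13053.6 mcg/min × 60 min/hr = 783216 mcg/hr
Rate = 783216 mcg/hr ÷ 4869.888 mcg/mL = 160.8283 mL/hr
Time remaining = 177.5768 mL ÷ 160.8283 mL/hr = 1.104139 hr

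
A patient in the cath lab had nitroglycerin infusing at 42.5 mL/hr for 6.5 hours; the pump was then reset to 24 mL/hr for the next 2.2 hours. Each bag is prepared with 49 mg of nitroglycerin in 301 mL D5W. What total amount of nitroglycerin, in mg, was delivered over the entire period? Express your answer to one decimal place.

53.6 mg

Concentration = 49 mg ÷ 301 mL = 0.1627907 mg/mL
Stage 1: 42.5 mL/hr × 6.5 hr = 276.25 mL → 276.25 mL × 0.1627907 mg/mL = 44.97093 mg
Stage 2: 24 mL/hr × 2.2 hr = 52.8 mL → 52.8 mL × 0.1627907 mg/mL = 8.595349 mg
Total = 44.97093 + 8.595349 = 53.56628 mg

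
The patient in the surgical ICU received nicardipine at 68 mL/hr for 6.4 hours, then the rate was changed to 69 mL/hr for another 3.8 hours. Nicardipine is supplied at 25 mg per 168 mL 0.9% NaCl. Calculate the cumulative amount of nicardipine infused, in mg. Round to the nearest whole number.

104 mg

Concentration = 25 mg ÷ 168 mL = 0.1488095 mg/mL
Stage 1: 68 mL/hr × 6.4 hr = 435.2 mL → 435.2 mL × 0.1488095 mg/mL = 64.7619 mg
Stage 2: 69 mL/hr × 3.8 hr = 262.2 mL → 262.2 mL × 0.1488095 mg/mL = 39.01786 mg
Total = 64.7619 + 39.01786 = 103.7798 mg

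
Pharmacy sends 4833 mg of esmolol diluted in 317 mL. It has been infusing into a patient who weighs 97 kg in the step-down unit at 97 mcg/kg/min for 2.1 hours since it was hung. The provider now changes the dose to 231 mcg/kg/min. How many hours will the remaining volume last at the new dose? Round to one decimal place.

2.7 hours

Initial rate:
Dose = 97 mcg/kg/min × 97 kg = 9409 mcg/min
9409 mcg/min × 60 min/hr = 564540 mcg/hr
Concentration = 4833 mg ÷ 317 mL = 15.24606 mg/mL = 15246.06 mcg/mL
Rate = 564540 mcg/hr ÷ 15246.06 mcg/mL = 37.02859 mL/hr
Volume infused so far = 37.02859 mL/hr × 2.1 hr = 77.76004 mL
Volume remaining = 317 − 77.76004 = 239.24 mL
New rate:
Dose = 231 mcg/kg/min × 97 kg = 22407 mcg/min
22407 mcg/min × 60 min/hr = 1344420 mcg/hr
Rate = 1344420 mcg/hr ÷ 15246.06 mcg/mL = 88.18149 mL/hr
Time remaining = 239.24 mL ÷ 88.18149 mL/hr = 2.713041 hr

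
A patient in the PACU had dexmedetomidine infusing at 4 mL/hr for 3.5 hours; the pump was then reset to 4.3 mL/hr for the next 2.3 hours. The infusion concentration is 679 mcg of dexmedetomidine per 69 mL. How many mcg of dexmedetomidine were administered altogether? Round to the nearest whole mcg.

Concentration = 679 mcg ÷ 69 mL = 9.84058 mcg/mL
Stage 1: 4 mL/hr × 3.5 hr = 14 mL → 14 mL × 9.84058 mcg/mL = 137.7681 mcg
Stage 2: 4.3 mL/hr × 2.3 hr = 9.89 mL → 9.89 mL × 9.84058 mcg/mL = 97.32333 mcg
Total = 137.7681 + 97.32333 = 235.0914 mcg

235 mcg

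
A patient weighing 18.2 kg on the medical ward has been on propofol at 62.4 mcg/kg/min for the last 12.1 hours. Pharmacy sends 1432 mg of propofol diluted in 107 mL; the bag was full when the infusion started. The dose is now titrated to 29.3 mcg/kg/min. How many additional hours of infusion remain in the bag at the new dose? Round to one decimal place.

19.0 hours

Initial rate:
Dose = 62.4 mcg/kg/min × 18.2 kg = 1135.68 mcg/min
1135.68 mcg/min × 60 min/hr = 68140.8 mcg/hr
Concentration = 1432 mg ÷ 107 mL = 13.38318 mg/mL = 13383.18 mcg/mL
Rate = 68140.8 mcg/hr ÷ 13383.18 mcg/mL = 5.091526 mL/hr
Volume infused so far = 5.091526 mL/hr × 12.1 hr = 61.60747 mL
Volume remaining = 107 − 61.60747 = 45.39253 mL
New rate:
Dose = 29.3 mcg/kg/min × 18.2 kg = 533.26 mcg/min
533.26 mcg/min × 60 min/hr = 31995.6 mcg/hr
Rate = 31995.6 mcg/hr ÷ 13383.18 mcg/mL = 2.390733 mL/hr
Time remaining = 45.39253 mL ÷ 2.390733 mL/hr = 18.98687 hr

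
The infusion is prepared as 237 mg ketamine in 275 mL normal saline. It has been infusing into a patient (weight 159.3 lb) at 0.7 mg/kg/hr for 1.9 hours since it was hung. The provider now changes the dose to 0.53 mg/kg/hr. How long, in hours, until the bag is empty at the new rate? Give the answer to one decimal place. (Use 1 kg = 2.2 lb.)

Initial rate:
Weight = 159.3 lb ÷ 2.2 lb/kg = 72.40909 kg
Dose = 0.7 mg/kg/hr × 72.40909 kg = 50.68636 mg/hr
Concentration = 237 mg ÷ 275 mL = 0.8618182 mg/mL
Rate = 50.68636 mg/hr ÷ 0.8618182 mg/mL = 58.81329 mL/hr
Volume infused so far = 58.81329 mL/hr × 1.9 hr = 111.7453 mL
Volume remaining = 275 − 111.7453 = 163.2547 mL
New rate:
Dose = 0.53 mg/kg/hr × 72.40909 kg = 38.37682 mg/hr
Rate = 38.37682 mg/hr ÷ 0.8618182 mg/mL = 44.53006 mL/hr
Time remaining = 163.2547 mL ÷ 44.53006 mL/hr = 3.666169 hr

3.7 hours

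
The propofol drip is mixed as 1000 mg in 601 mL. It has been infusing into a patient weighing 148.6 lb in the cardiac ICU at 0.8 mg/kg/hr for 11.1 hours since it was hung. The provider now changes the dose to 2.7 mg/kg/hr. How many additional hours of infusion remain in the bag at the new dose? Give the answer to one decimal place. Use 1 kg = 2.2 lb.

Initial rate:
Weight = 148.6 lb ÷ 2.2 lb/kg = 67.54545 kg
Dose = 0.8 mg/kg/hr × 67.54545 kg = 54.03636 mg/hr
Concentration = 1000 mg ÷ 601 mL = 1.663894 mg/mL
Rate = 54.03636 mg/hr ÷ 1.663894 mg/mL = 32.47585 mL/hr
Volume infused so far = 32.47585 mL/hr × 11.1 hr = 360.482 mL
Volume remaining = 601 − 360.482 = 240.518 mL
New rate:
Dose = 2.7 mg/kg/hr × 67.54545 kg = 182.3727 mg/hr
Rate = 182.3727 mg/hr ÷ 1.663894 mg/mL = 109.606 mL/hr
Time remaining = 240.518 mL ÷ 109.606 mL/hr = 2.194387 hr

2.2 hours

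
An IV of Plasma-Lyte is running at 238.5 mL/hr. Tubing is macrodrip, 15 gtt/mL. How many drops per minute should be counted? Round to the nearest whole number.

60 gtt/min

238.5 mL/hr ÷ 60 min/hr = 3.975 mL/min
3.975 mL/min × 15 gtt/mL = 59.625 gtt/min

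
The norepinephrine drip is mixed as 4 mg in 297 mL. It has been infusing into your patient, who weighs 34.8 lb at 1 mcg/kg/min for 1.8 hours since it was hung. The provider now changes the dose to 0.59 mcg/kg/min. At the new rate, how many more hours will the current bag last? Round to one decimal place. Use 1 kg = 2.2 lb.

Initial rate:
Weight = 34.8 lb ÷ 2.2 lb/kg = 15.81818 kg
Dose = 1 mcg/kg/min × 15.81818 kg = 15.81818 mcg/min
15.81818 mcg/min × 60 min/hr = 949.0909 mcg/hr
Concentration = 4 mg ÷ 297 mL = 0.01346801 mg/mL = 13.46801 mcg/mL
Rate = 949.0909 mcg/hr ÷ 13.46801 mcg/mL = 70.47 mL/hr
Volume infused so far = 70.47 mL/hr × 1.8 hr = 126.846 mL
Volume remaining = 297 − 126.846 = 170.154 mL
New rate:
Dose = 0.59 mcg/kg/min × 15.81818 kg = 9.332727 mcg/min
9.332727 mcg/min × 60 min/hr = 559.9636 mcg/hr
Rate = 559.9636 mcg/hr ÷ 13.46801 mcg/mL = 41.5773 mL/hr
Time remaining = 170.154 mL ÷ 41.5773 mL/hr = 4.092474 hr

4.1 hours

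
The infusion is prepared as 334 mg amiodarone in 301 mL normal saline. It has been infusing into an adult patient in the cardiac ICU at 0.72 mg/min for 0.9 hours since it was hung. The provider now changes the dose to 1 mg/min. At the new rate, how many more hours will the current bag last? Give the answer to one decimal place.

4.9 hours

Initial rate:
0.72 mg/min × 60 min/hr = 43.2 mg/hr
Concentration = 334 mg ÷ 301 mL = 1.109635 mg/mL
Rate = 43.2 mg/hr ÷ 1.109635 mg/mL = 38.93174 mL/hr
Volume infused so far = 38.93174 mL/hr × 0.9 hr = 35.03856 mL
Volume remaining = 301 − 35.03856 = 265.9614 mL
New rate:
1 mg/min × 60 min/hr = 60 mg/hr
Rate = 60 mg/hr ÷ 1.109635 mg/mL = 54.07186 mL/hr
Time remaining = 265.9614 mL ÷ 54.07186 mL/hr = 4.918667 hr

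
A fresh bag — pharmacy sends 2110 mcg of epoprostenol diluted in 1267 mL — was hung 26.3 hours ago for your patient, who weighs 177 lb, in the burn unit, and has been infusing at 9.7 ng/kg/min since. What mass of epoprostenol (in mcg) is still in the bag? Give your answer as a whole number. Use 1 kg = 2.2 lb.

879 mcg

Weight = 177 lb ÷ 2.2 lb/kg = 80.45455 kg
Dose = 9.7 ng/kg/min × 80.45455 kg = 780.4091 ng/min
780.4091 ng/min × 60 min/hr = 46824.55 ng/hr
Concentration = 2110 mcg ÷ 1267 mL = 1.665351 mcg/mL = 1665.351 ng/mL
Rate = 46824.55 ng/hr ÷ 1665.351 ng/mL = 28.11692 mL/hr
Volume infused = 28.11692 mL/hr × 26.3 hr = 739.475 mL
Volume remaining = 1267 − 739.475 = 527.525 mL
Drug remaining = 527.525 mL × 1665.351 ng/mL = 878514.5 ng = 878.5145 mcg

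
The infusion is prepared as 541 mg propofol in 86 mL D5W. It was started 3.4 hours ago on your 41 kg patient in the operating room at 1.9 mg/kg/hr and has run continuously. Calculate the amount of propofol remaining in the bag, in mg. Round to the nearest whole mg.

276 mg

Dose = 1.9 mg/kg/hr × 41 kg = 77.9 mg/hr
Concentration = 541 mg ÷ 86 mL = 6.290698 mg/mL
Rate = 77.9 mg/hr ÷ 6.290698 mg/mL = 12.38336 mL/hr
Volume infused = 12.38336 mL/hr × 3.4 hr = 42.10344 mL
Volume remaining = 86 − 42.10344 = 43.89656 mL
Drug remaining = 43.89656 mL × 6.290698 mg/mL = 276.14 mg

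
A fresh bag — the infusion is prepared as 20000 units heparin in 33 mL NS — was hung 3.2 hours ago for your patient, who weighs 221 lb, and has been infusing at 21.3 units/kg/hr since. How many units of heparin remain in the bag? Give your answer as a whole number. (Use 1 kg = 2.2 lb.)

Weight = 221 lb ÷ 2.2 lb/kg = 100.4545 kg
Dose = 21.3 units/kg/hr × 100.4545 kg = 2139.682 units/hr
Concentration = 20000 units ÷ 33 mL = 606.0606 units/mL
Rate = 2139.682 units/hr ÷ 606.0606 units/mL = 3.530475 mL/hr
Volume infused = 3.530475 mL/hr × 3.2 hr = 11.29752 mL
Volume remaining = 33 − 11.29752 = 21.70248 mL
Drug remaining = 21.70248 mL × 606.0606 units/mL = 13153.02 units

13153 units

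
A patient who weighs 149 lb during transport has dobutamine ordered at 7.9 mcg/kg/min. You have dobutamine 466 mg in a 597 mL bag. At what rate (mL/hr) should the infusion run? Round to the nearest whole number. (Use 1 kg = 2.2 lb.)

41 mL/hr

Weight = 149 lb ÷ 2.2 lb/kg = 67.72727 kg
Dose = 7.9 mcg/kg/min × 67.72727 kg = 535.0455 mcg/min
535.0455 mcg/min × 60 min/hr = 32102.73 mcg/hr
Concentration = 466 mg ÷ 597 mL = 0.7805695 mg/mL = 780.5695 mcg/mL
Rate = 32102.73 mcg/hr ÷ 780.5695 mcg/mL = 41.12731 mL/hr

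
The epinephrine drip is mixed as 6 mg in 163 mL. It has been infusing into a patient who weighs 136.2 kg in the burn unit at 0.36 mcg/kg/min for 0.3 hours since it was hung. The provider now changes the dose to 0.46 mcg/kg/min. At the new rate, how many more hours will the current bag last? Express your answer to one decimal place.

Initial rate:
Dose = 0.36 mcg/kg/min × 136.2 kg = 49.032 mcg/min
49.032 mcg/min × 60 min/hr = 2941.92 mcg/hr
Concentration = 6 mg ÷ 163 mL = 0.03680982 mg/mL = 36.80982 mcg/mL
Rate = 2941.92 mcg/hr ÷ 36.80982 mcg/mL = 79.92216 mL/hr
Volume infused so far = 79.92216 mL/hr × 0.3 hr = 23.97665 mL
Volume remaining = 163 − 23.97665 = 139.0234 mL
New rate:
Dose = 0.46 mcg/kg/min × 136.2 kg = 62.652 mcg/min
62.652 mcg/min × 60 min/hr = 3759.12 mcg/hr
Rate = 3759.12 mcg/hr ÷ 36.80982 mcg/mL = 102.1228 mL/hr
Time remaining = 139.0234 mL ÷ 102.1228 mL/hr = 1.361336 hr

1.4 hours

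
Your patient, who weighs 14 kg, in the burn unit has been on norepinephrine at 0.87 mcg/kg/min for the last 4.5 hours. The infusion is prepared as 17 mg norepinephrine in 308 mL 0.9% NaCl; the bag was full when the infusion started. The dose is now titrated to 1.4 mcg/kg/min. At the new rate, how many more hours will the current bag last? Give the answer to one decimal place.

Initial rate:
Dose = 0.87 mcg/kg/min × 14 kg = 12.18 mcg/min
12.18 mcg/min × 60 min/hr = 730.8 mcg/hr
Concentration = 17 mg ÷ 308 mL = 0.05519481 mg/mL = 55.19481 mcg/mL
Rate = 730.8 mcg/hr ÷ 55.19481 mcg/mL = 13.24038 mL/hr
Volume infused so far = 13.24038 mL/hr × 4.5 hr = 59.58169 mL
Volume remaining = 308 − 59.58169 = 248.4183 mL
New rate:
Dose = 1.4 mcg/kg/min × 14 kg = 19.6 mcg/min
19.6 mcg/min × 60 min/hr = 1176 mcg/hr
Rate = 1176 mcg/hr ÷ 55.19481 mcg/mL = 21.30635 mL/hr
Time remaining = 248.4183 mL ÷ 21.30635 mL/hr = 11.65935 hr

11.7 hours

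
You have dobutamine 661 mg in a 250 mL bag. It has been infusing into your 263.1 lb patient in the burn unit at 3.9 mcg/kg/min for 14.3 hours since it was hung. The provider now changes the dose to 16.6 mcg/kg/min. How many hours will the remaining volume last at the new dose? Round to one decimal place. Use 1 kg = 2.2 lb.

Initial rate:
Weight = 263.1 lb ÷ 2.2 lb/kg = 119.5909 kg
Dose = 3.9 mcg/kg/min × 119.5909 kg = 466.4045 mcg/min
466.4045 mcg/min × 60 min/hr = 27984.27 mcg/hr
Concentration = 661 mg ÷ 250 mL = 2.644 mg/mL = 2644 mcg/mL
Rate = 27984.27 mcg/hr ÷ 2644 mcg/mL = 10.58407 mL/hr
Volume infused so far = 10.58407 mL/hr × 14.3 hr = 151.3522 mL
Volume remaining = 250 − 151.3522 = 98.64784 mL
New rate:
Dose = 16.6 mcg/kg/min × 119.5909 kg = 1985.209 mcg/min
1985.209 mcg/min × 60 min/hr = 119112.5 mcg/hr
Rate = 119112.5 mcg/hr ÷ 2644 mcg/mL = 45.05013 mL/hr
Time remaining = 98.64784 mL ÷ 45.05013 mL/hr = 2.189735 hr

2.2 hours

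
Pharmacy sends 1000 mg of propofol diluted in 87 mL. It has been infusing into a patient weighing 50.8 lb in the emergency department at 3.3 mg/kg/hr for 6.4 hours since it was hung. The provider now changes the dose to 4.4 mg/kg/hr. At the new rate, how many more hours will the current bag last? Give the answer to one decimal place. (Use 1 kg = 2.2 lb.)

5.0 hours

Initial rate:
Weight = 50.8 lb ÷ 2.2 lb/kg = 23.09091 kg
Dose = 3.3 mg/kg/hr × 23.09091 kg = 76.2 mg/hr
Concentration = 1000 mg ÷ 87 mL = 11.49425 mg/mL
Rate = 76.2 mg/hr ÷ 11.49425 mg/mL = 6.6294 mL/hr
Volume infused so far = 6.6294 mL/hr × 6.4 hr = 42.42816 mL
Volume remaining = 87 − 42.42816 = 44.57184 mL
New rate:
Dose = 4.4 mg/kg/hr × 23.09091 kg = 101.6 mg/hr
Rate = 101.6 mg/hr ÷ 11.49425 mg/mL = 8.8392 mL/hr
Time remaining = 44.57184 mL ÷ 8.8392 mL/hr = 5.04252 hr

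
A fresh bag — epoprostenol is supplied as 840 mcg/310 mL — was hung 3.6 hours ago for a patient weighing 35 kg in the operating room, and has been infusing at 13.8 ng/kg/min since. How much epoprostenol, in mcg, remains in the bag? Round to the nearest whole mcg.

Dose = 13.8 ng/kg/min × 35 kg = 483 ng/min
483 ng/min × 60 min/hr = 28980 ng/hr
Concentration = 840 mcg ÷ 310 mL = 2.709677 mcg/mL = 2709.677 ng/mL
Rate = 28980 ng/hr ÷ 2709.677 ng/mL = 10.695 mL/hr
Volume infused = 10.695 mL/hr × 3.6 hr = 38.502 mL
Volume remaining = 310 − 38.502 = 271.498 mL
Drug remaining = 271.498 mL × 2709.677 ng/mL = 735672 ng = 735.672 mcg

736 mcg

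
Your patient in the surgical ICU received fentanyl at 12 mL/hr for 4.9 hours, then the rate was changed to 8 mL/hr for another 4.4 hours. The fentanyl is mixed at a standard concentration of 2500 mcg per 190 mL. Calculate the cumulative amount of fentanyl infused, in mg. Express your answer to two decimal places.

Concentration = 2500 mcg ÷ 190 mL = 13.15789 mcg/mL
Stage 1: 12 mL/hr × 4.9 hr = 58.8 mL → 58.8 mL × 13.15789 mcg/mL = 773.6842 mcg
Stage 2: 8 mL/hr × 4.4 hr = 35.2 mL → 35.2 mL × 13.15789 mcg/mL = 463.1579 mcg
Total = 773.6842 + 463.1579 = 1236.842 mcg = 1.236842 mg

1.24 mg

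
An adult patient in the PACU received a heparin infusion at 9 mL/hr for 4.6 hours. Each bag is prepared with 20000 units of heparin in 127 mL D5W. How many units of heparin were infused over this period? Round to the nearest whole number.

Concentration = 20000 units ÷ 127 mL = 157.4803 units/mL
Drug rate = 9 mL/hr × 157.4803 units/mL = 1417.323 units/hr
Total = 1417.323 units/hr × 4.6 hr = 6519.685 units

6520 units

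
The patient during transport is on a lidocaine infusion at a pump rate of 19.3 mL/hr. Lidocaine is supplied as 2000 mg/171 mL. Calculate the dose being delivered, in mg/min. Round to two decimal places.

Concentration = 2000 mg ÷ 171 mL = 11.69591 mg/mL
Drug rate = 19.3 mL/hr × 11.69591 mg/mL = 225.731 mg/hr
225.731 mg/hr ÷ 60 min/hr = 3.762183 mg/min

3.76 mg/min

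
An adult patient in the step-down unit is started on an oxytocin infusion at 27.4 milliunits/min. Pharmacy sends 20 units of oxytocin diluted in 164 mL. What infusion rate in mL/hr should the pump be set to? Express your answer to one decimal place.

13.5 mL/hr

27.4 milliunits/min × 60 min/hr = 1644 milliunits/hr
Concentration = 20 units ÷ 164 mL = 0.1219512 units/mL = 121.9512 milliunits/mL
Rate = 1644 milliunits/hr ÷ 121.9512 milliunits/mL = 13.4808 mL/hr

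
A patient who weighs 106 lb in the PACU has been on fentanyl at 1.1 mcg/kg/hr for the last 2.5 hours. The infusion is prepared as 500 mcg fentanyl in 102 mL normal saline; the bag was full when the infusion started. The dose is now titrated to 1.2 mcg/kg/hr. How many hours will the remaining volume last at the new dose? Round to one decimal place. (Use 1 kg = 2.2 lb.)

Initial rate:
Weight = 106 lb ÷ 2.2 lb/kg = 48.18182 kg
Dose = 1.1 mcg/kg/hr × 48.18182 kg = 53 mcg/hr
Concentration = 500 mcg ÷ 102 mL = 4.901961 mcg/mL
Rate = 53 mcg/hr ÷ 4.901961 mcg/mL = 10.812 mL/hr
Volume infused so far = 10.812 mL/hr × 2.5 hr = 27.03 mL
Volume remaining = 102 − 27.03 = 74.97 mL
New rate:
Dose = 1.2 mcg/kg/hr × 48.18182 kg = 57.81818 mcg/hr
Rate = 57.81818 mcg/hr ÷ 4.901961 mcg/mL = 11.79491 mL/hr
Time remaining = 74.97 mL ÷ 11.79491 mL/hr = 6.356132 hr

6.4 hours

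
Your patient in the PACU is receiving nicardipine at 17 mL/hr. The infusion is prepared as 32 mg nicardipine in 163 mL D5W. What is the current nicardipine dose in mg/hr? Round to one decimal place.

3.3 mg/hr

Concentration = 32 mg ÷ 163 mL = 0.196319 mg/mL
Drug rate = 17 mL/hr × 0.196319 mg/mL = 3.337423 mg/hr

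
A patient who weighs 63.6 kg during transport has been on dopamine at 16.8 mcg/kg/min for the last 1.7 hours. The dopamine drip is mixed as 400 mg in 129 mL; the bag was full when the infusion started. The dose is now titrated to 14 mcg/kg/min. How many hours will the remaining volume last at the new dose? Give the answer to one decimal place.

Initial rate:
Dose = 16.8 mcg/kg/min × 63.6 kg = 1068.48 mcg/min
1068.48 mcg/min × 60 min/hr = 64108.8 mcg/hr
Concentration = 400 mg ÷ 129 mL = 3.100775 mg/mL = 3100.775 mcg/mL
Rate = 64108.8 mcg/hr ÷ 3100.775 mcg/mL = 20.67509 mL/hr
Volume infused so far = 20.67509 mL/hr × 1.7 hr = 35.14765 mL
Volume remaining = 129 − 35.14765 = 93.85235 mL
New rate:
Dose = 14 mcg/kg/min × 63.6 kg = 890.4 mcg/min
890.4 mcg/min × 60 min/hr = 53424 mcg/hr
Rate = 53424 mcg/hr ÷ 3100.775 mcg/mL = 17.22924 mL/hr
Time remaining = 93.85235 mL ÷ 17.22924 mL/hr = 5.447272 hr

5.4 hours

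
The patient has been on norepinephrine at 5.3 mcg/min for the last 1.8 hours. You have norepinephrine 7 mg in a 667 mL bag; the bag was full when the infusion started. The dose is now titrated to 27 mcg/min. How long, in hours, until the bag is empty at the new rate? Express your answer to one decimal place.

4.0 hours

Initial rate:
5.3 mcg/min × 60 min/hr = 318 mcg/hr
Concentration = 7 mg ÷ 667 mL = 0.01049475 mg/mL = 10.49475 mcg/mL
Rate = 318 mcg/hr ÷ 10.49475 mcg/mL = 30.30086 mL/hr
Volume infused so far = 30.30086 mL/hr × 1.8 hr = 54.54154 mL
Volume remaining = 667 − 54.54154 = 612.4585 mL
New rate:
27 mcg/min × 60 min/hr = 1620 mcg/hr
Rate = 1620 mcg/hr ÷ 10.49475 mcg/mL = 154.3629 mL/hr
Time remaining = 612.4585 mL ÷ 154.3629 mL/hr = 3.967654 hr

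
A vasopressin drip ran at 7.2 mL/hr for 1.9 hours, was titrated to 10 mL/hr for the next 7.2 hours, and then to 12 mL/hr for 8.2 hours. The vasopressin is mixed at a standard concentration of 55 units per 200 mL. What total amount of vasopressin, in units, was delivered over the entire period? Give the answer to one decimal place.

Concentration = 55 units ÷ 200 mL = 0.275 units/mL
Stage 1: 7.2 mL/hr × 1.9 hr = 13.68 mL → 13.68 mL × 0.275 units/mL = 3.762 units
Stage 2: 10 mL/hr × 7.2 hr = 72 mL → 72 mL × 0.275 units/mL = 19.8 units
Stage 3: 12 mL/hr × 8.2 hr = 98.4 mL → 98.4 mL × 0.275 units/mL = 27.06 units
Total = 3.762 + 19.8 + 27.06 = 50.622 units

50.6 units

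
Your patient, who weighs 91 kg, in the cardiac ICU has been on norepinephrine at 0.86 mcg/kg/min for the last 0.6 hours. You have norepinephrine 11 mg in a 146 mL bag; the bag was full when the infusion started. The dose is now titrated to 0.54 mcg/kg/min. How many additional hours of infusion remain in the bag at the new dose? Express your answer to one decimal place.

2.8 hours

Initial rate:
Dose = 0.86 mcg/kg/min × 91 kg = 78.26 mcg/min
78.26 mcg/min × 60 min/hr = 4695.6 mcg/hr
Concentration = 11 mg ÷ 146 mL = 0.07534247 mg/mL = 75.34247 mcg/mL
Rate = 4695.6 mcg/hr ÷ 75.34247 mcg/mL = 62.32342 mL/hr
Volume infused so far = 62.32342 mL/hr × 0.6 hr = 37.39405 mL
Volume remaining = 146 − 37.39405 = 108.6059 mL
New rate:
Dose = 0.54 mcg/kg/min × 91 kg = 49.14 mcg/min
49.14 mcg/min × 60 min/hr = 2948.4 mcg/hr
Rate = 2948.4 mcg/hr ÷ 75.34247 mcg/mL = 39.13331 mL/hr
Time remaining = 108.6059 mL ÷ 39.13331 mL/hr = 2.775282 hr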